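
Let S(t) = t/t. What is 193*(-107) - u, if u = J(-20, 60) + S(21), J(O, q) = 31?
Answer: -20683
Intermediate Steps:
S(t) = 1
u = 32 (u = 31 + 1 = 32)
193*(-107) - u = 193*(-107) - 1*32 = -20651 - 32 = -20683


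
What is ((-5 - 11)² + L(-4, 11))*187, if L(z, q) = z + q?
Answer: 49181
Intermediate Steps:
L(z, q) = q + z
((-5 - 11)² + L(-4, 11))*187 = ((-5 - 11)² + (11 - 4))*187 = ((-16)² + 7)*187 = (256 + 7)*187 = 263*187 = 49181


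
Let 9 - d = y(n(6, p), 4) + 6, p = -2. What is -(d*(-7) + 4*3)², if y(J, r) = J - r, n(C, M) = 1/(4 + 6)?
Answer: -131769/100 ≈ -1317.7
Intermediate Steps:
n(C, M) = ⅒ (n(C, M) = 1/10 = ⅒)
d = 69/10 (d = 9 - ((⅒ - 1*4) + 6) = 9 - ((⅒ - 4) + 6) = 9 - (-39/10 + 6) = 9 - 1*21/10 = 9 - 21/10 = 69/10 ≈ 6.9000)
-(d*(-7) + 4*3)² = -((69/10)*(-7) + 4*3)² = -(-483/10 + 12)² = -(-363/10)² = -1*131769/100 = -131769/100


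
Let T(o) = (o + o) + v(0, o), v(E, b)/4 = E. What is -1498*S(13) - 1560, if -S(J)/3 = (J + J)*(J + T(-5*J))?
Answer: -13672308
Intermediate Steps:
v(E, b) = 4*E
T(o) = 2*o (T(o) = (o + o) + 4*0 = 2*o + 0 = 2*o)
S(J) = 54*J² (S(J) = -3*(J + J)*(J + 2*(-5*J)) = -3*2*J*(J - 10*J) = -3*2*J*(-9*J) = -(-54)*J² = 54*J²)
-1498*S(13) - 1560 = -80892*13² - 1560 = -80892*169 - 1560 = -1498*9126 - 1560 = -13670748 - 1560 = -13672308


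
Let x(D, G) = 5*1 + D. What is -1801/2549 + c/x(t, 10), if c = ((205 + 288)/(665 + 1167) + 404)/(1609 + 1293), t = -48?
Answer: -413610764481/582721669648 ≈ -0.70979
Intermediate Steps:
x(D, G) = 5 + D
c = 740621/5316464 (c = (493/1832 + 404)/2902 = (493*(1/1832) + 404)*(1/2902) = (493/1832 + 404)*(1/2902) = (740621/1832)*(1/2902) = 740621/5316464 ≈ 0.13931)
-1801/2549 + c/x(t, 10) = -1801/2549 + 740621/(5316464*(5 - 48)) = -1801*1/2549 + (740621/5316464)/(-43) = -1801/2549 + (740621/5316464)*(-1/43) = -1801/2549 - 740621/228607952 = -413610764481/582721669648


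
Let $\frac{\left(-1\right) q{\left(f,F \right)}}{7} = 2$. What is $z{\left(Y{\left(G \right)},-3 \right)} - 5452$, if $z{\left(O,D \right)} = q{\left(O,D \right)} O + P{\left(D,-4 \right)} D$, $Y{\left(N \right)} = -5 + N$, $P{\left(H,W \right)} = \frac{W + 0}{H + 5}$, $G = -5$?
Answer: $-5306$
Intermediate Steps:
$P{\left(H,W \right)} = \frac{W}{5 + H}$
$q{\left(f,F \right)} = -14$ ($q{\left(f,F \right)} = \left(-7\right) 2 = -14$)
$z{\left(O,D \right)} = - 14 O - \frac{4 D}{5 + D}$ ($z{\left(O,D \right)} = - 14 O + - \frac{4}{5 + D} D = - 14 O - \frac{4 D}{5 + D}$)
$z{\left(Y{\left(G \right)},-3 \right)} - 5452 = \frac{2 \left(\left(-2\right) \left(-3\right) - 7 \left(-5 - 5\right) \left(5 - 3\right)\right)}{5 - 3} - 5452 = \frac{2 \left(6 - \left(-70\right) 2\right)}{2} - 5452 = 2 \cdot \frac{1}{2} \left(6 + 140\right) - 5452 = 2 \cdot \frac{1}{2} \cdot 146 - 5452 = 146 - 5452 = -5306$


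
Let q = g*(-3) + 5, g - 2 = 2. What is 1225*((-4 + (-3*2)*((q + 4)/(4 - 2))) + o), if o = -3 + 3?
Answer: 6125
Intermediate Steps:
g = 4 (g = 2 + 2 = 4)
q = -7 (q = 4*(-3) + 5 = -12 + 5 = -7)
o = 0
1225*((-4 + (-3*2)*((q + 4)/(4 - 2))) + o) = 1225*((-4 + (-3*2)*((-7 + 4)/(4 - 2))) + 0) = 1225*((-4 - (-18)/2) + 0) = 1225*((-4 - 6*(-3/2)) + 0) = 1225*((-4 + 9) + 0) = 1225*(5 + 0) = 1225*5 = 6125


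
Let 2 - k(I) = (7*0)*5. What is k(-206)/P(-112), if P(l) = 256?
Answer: 1/128 ≈ 0.0078125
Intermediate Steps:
k(I) = 2 (k(I) = 2 - 7*0*5 = 2 - 0*5 = 2 - 1*0 = 2 + 0 = 2)
k(-206)/P(-112) = 2/256 = 2*(1/256) = 1/128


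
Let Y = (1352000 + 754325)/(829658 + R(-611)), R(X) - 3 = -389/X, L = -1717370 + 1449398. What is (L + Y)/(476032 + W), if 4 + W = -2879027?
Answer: 27167990572829/243627217371348 ≈ 0.11151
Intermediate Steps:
L = -267972
W = -2879031 (W = -4 - 2879027 = -2879031)
R(X) = 3 - 389/X
Y = 257392915/101384652 (Y = (1352000 + 754325)/(829658 + (3 - 389/(-611))) = 2106325/(829658 + (3 - 389*(-1/611))) = 2106325/(829658 + (3 + 389/611)) = 2106325/(829658 + 2222/611) = 2106325/(506923260/611) = 2106325*(611/506923260) = 257392915/101384652 ≈ 2.5388)
(L + Y)/(476032 + W) = (-267972 + 257392915/101384652)/(476032 - 2879031) = -27167990572829/101384652/(-2402999) = -27167990572829/101384652*(-1/2402999) = 27167990572829/243627217371348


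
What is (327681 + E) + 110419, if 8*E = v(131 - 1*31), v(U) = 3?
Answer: 3504803/8 ≈ 4.3810e+5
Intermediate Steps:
E = 3/8 (E = (1/8)*3 = 3/8 ≈ 0.37500)
(327681 + E) + 110419 = (327681 + 3/8) + 110419 = 2621451/8 + 110419 = 3504803/8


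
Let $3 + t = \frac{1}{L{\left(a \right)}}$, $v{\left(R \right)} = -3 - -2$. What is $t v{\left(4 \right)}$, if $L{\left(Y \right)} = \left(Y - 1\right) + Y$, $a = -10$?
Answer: $\frac{64}{21} \approx 3.0476$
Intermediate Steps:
$L{\left(Y \right)} = -1 + 2 Y$ ($L{\left(Y \right)} = \left(-1 + Y\right) + Y = -1 + 2 Y$)
$v{\left(R \right)} = -1$ ($v{\left(R \right)} = -3 + 2 = -1$)
$t = - \frac{64}{21}$ ($t = -3 + \frac{1}{-1 + 2 \left(-10\right)} = -3 + \frac{1}{-1 - 20} = -3 + \frac{1}{-21} = -3 - \frac{1}{21} = - \frac{64}{21} \approx -3.0476$)
$t v{\left(4 \right)} = \left(- \frac{64}{21}\right) \left(-1\right) = \frac{64}{21}$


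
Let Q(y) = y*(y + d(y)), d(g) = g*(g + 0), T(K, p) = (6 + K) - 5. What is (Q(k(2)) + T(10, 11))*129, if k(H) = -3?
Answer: -903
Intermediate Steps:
T(K, p) = 1 + K
d(g) = g² (d(g) = g*g = g²)
Q(y) = y*(y + y²)
(Q(k(2)) + T(10, 11))*129 = ((-3)²*(1 - 3) + (1 + 10))*129 = (9*(-2) + 11)*129 = (-18 + 11)*129 = -7*129 = -903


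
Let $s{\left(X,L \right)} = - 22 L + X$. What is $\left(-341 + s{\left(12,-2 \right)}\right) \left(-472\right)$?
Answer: $134520$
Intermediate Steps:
$s{\left(X,L \right)} = X - 22 L$
$\left(-341 + s{\left(12,-2 \right)}\right) \left(-472\right) = \left(-341 + \left(12 - -44\right)\right) \left(-472\right) = \left(-341 + \left(12 + 44\right)\right) \left(-472\right) = \left(-341 + 56\right) \left(-472\right) = \left(-285\right) \left(-472\right) = 134520$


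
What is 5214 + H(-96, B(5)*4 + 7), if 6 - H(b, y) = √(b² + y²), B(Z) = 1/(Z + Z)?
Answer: 5220 - √231769/5 ≈ 5123.7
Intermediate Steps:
B(Z) = 1/(2*Z)
H(b, y) = 6 - √(b² + y²)
5214 + H(-96, B(5)*4 + 7) = 5214 + (6 - √((-96)² + (((½)/5)*4 + 7)²)) = 5214 + (6 - √(9216 + (((½)*(⅕))*4 + 7)²)) = 5214 + (6 - √(9216 + ((⅒)*4 + 7)²)) = 5214 + (6 - √(9216 + (⅖ + 7)²)) = 5214 + (6 - √(9216 + (37/5)²)) = 5214 + (6 - √(9216 + 1369/25)) = 5214 + (6 - √(231769/25)) = 5214 + (6 - √231769/5) = 5220 - √231769/5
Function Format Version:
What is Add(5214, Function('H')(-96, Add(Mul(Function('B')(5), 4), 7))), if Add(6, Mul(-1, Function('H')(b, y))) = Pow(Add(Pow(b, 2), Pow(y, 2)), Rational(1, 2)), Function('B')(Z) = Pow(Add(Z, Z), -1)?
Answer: Add(5220, Mul(Rational(-1, 5), Pow(231769, Rational(1, 2)))) ≈ 5123.7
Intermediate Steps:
Function('B')(Z) = Mul(Rational(1, 2), Pow(Z, -1)) (Function('B')(Z) = Pow(Mul(2, Z), -1) = Mul(Rational(1, 2), Pow(Z, -1)))
Function('H')(b, y) = Add(6, Mul(-1, Pow(Add(Pow(b, 2), Pow(y, 2)), Rational(1, 2))))
Add(5214, Function('H')(-96, Add(Mul(Function('B')(5), 4), 7))) = Add(5214, Add(6, Mul(-1, Pow(Add(Pow(-96, 2), Pow(Add(Mul(Mul(Rational(1, 2), Pow(5, -1)), 4), 7), 2)), Rational(1, 2))))) = Add(5214, Add(6, Mul(-1, Pow(Add(9216, Pow(Add(Mul(Mul(Rational(1, 2), Rational(1, 5)), 4), 7), 2)), Rational(1, 2))))) = Add(5214, Add(6, Mul(-1, Pow(Add(9216, Pow(Add(Mul(Rational(1, 10), 4), 7), 2)), Rational(1, 2))))) = Add(5214, Add(6, Mul(-1, Pow(Add(9216, Pow(Add(Rational(2, 5), 7), 2)), Rational(1, 2))))) = Add(5214, Add(6, Mul(-1, Pow(Add(9216, Pow(Rational(37, 5), 2)), Rational(1, 2))))) = Add(5214, Add(6, Mul(-1, Pow(Add(9216, Rational(1369, 25)), Rational(1, 2))))) = Add(5214, Add(6, Mul(-1, Pow(Rational(231769, 25), Rational(1, 2))))) = Add(5214, Add(6, Mul(-1, Mul(Rational(1, 5), Pow(231769, Rational(1, 2)))))) = Add(5214, Add(6, Mul(Rational(-1, 5), Pow(231769, Rational(1, 2))))) = Add(5220, Mul(Rational(-1, 5), Pow(231769, Rational(1, 2))))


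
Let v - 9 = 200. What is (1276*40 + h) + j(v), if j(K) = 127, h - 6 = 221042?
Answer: 272215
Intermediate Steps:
h = 221048 (h = 6 + 221042 = 221048)
v = 209 (v = 9 + 200 = 209)
(1276*40 + h) + j(v) = (1276*40 + 221048) + 127 = (51040 + 221048) + 127 = 272088 + 127 = 272215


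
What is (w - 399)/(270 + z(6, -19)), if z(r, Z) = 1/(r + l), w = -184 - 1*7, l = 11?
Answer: -10030/4591 ≈ -2.1847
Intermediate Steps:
w = -191 (w = -184 - 7 = -191)
z(r, Z) = 1/(11 + r) (z(r, Z) = 1/(r + 11) = 1/(11 + r))
(w - 399)/(270 + z(6, -19)) = (-191 - 399)/(270 + 1/(11 + 6)) = -590/(270 + 1/17) = -590/4591/17 = -590*17/4591 = -10030/4591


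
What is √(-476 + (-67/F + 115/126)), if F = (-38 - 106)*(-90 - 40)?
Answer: I*√56652877190/10920 ≈ 21.797*I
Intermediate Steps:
F = 18720 (F = -144*(-130) = 18720)
√(-476 + (-67/F + 115/126)) = √(-476 + (-67/18720 + 115/126)) = √(-476 + 119131/131040) = √(-62255909/131040) = I*√56652877190/10920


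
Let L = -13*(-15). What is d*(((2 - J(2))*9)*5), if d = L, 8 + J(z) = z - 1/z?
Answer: 149175/2 ≈ 74588.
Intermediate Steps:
J(z) = -8 + z - 1/z (J(z) = -8 + (z - 1/z) = -8 + z - 1/z)
L = 195
d = 195
d*(((2 - J(2))*9)*5) = 195*(((2 - (-8 + 2 - 1/2))*9)*5) = 195*(((2 - (-8 + 2 - 1*½))*9)*5) = 195*(((2 - (-8 + 2 - ½))*9)*5) = 195*(((2 - 1*(-13/2))*9)*5) = 195*(((2 + 13/2)*9)*5) = 195*(((17/2)*9)*5) = 195*((153/2)*5) = 195*(765/2) = 149175/2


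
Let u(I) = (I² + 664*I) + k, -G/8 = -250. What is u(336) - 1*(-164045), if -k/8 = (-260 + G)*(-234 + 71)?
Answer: 2769005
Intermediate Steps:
G = 2000 (G = -8*(-250) = 2000)
k = 2268960 (k = -8*(-260 + 2000)*(-234 + 71) = -13920*(-163) = -8*(-283620) = 2268960)
u(I) = 2268960 + I² + 664*I (u(I) = (I² + 664*I) + 2268960 = 2268960 + I² + 664*I)
u(336) - 1*(-164045) = (2268960 + 336² + 664*336) - 1*(-164045) = (2268960 + 112896 + 223104) + 164045 = 2604960 + 164045 = 2769005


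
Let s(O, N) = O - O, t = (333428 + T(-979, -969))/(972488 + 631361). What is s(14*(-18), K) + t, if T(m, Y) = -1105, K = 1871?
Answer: 332323/1603849 ≈ 0.20720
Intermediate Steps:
t = 332323/1603849 (t = (333428 - 1105)/(972488 + 631361) = 332323/1603849 ≈ 0.20720)
s(O, N) = 0
s(14*(-18), K) + t = 0 + 332323/1603849 = 332323/1603849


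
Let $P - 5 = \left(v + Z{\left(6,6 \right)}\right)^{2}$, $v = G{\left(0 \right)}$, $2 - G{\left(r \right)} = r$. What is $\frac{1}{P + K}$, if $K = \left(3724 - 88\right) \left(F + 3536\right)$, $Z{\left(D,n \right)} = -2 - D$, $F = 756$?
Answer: $\frac{1}{15605753} \approx 6.4079 \cdot 10^{-8}$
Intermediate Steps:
$G{\left(r \right)} = 2 - r$
$v = 2$ ($v = 2 - 0 = 2 + 0 = 2$)
$P = 41$ ($P = 5 + \left(2 - 8\right)^{2} = 5 + \left(-6\right)^{2} = 5 + 36 = 41$)
$K = 15605712$ ($K = \left(3724 - 88\right) \left(756 + 3536\right) = 3636 \cdot 4292 = 15605712$)
$\frac{1}{P + K} = \frac{1}{41 + 15605712} = \frac{1}{15605753}$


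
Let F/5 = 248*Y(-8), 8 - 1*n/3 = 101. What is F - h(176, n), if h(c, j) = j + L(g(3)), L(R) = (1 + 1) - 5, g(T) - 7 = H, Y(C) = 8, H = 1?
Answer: 10202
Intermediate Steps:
n = -279 (n = 24 - 3*101 = 24 - 303 = -279)
g(T) = 8 (g(T) = 7 + 1 = 8)
L(R) = -3 (L(R) = 2 - 5 = -3)
h(c, j) = -3 + j (h(c, j) = j - 3 = -3 + j)
F = 9920 (F = 5*(248*8) = 5*1984 = 9920)
F - h(176, n) = 9920 - (-3 - 279) = 9920 - 1*(-282) = 9920 + 282 = 10202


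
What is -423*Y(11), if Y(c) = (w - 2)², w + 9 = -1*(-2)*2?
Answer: -20727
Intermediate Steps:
w = -5 (w = -9 - 1*(-2)*2 = -9 + 2*2 = -9 + 4 = -5)
Y(c) = 49 (Y(c) = (-5 - 2)² = (-7)² = 49)
-423*Y(11) = -423*49 = -20727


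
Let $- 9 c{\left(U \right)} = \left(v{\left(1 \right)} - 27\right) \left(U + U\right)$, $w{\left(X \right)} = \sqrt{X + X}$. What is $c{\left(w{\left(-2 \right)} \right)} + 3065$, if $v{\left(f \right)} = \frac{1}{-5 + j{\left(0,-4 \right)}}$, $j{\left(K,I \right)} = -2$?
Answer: $3065 + \frac{760 i}{63} \approx 3065.0 + 12.063 i$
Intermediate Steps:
$v{\left(f \right)} = - \frac{1}{7}$ ($v{\left(f \right)} = \frac{1}{-5 - 2} = \frac{1}{-7} = - \frac{1}{7}$)
$w{\left(X \right)} = \sqrt{2} \sqrt{X}$ ($w{\left(X \right)} = \sqrt{2 X} = \sqrt{2} \sqrt{X}$)
$c{\left(U \right)} = \frac{380 U}{63}$ ($c{\left(U \right)} = - \frac{\left(- \frac{1}{7} - 27\right) \left(U + U\right)}{9} = - \frac{\left(- \frac{190}{7}\right) 2 U}{9} = - \frac{\left(- \frac{380}{7}\right) U}{9} = \frac{380 U}{63}$)
$c{\left(w{\left(-2 \right)} \right)} + 3065 = \frac{380 \sqrt{2} \sqrt{-2}}{63} + 3065 = \frac{380 \sqrt{2} i \sqrt{2}}{63} + 3065 = \frac{380 \cdot 2 i}{63} + 3065 = \frac{760 i}{63} + 3065 = 3065 + \frac{760 i}{63}$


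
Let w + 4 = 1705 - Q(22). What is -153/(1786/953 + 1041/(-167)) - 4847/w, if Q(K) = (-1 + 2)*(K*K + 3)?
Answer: 26198123125/842286554 ≈ 31.104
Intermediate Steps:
Q(K) = 3 + K² (Q(K) = 1*(K² + 3) = 1*(3 + K²) = 3 + K²)
w = 1214 (w = -4 + (1705 - (3 + 22²)) = -4 + (1705 - (3 + 484)) = -4 + (1705 - 1*487) = -4 + (1705 - 487) = -4 + 1218 = 1214)
-153/(1786/953 + 1041/(-167)) - 4847/w = -153/(1786/953 + 1041/(-167)) - 4847/1214 = -153/(1786*(1/953) + 1041*(-1/167)) - 4847*1/1214 = -153/(1786/953 - 1041/167) - 4847/1214 = -153/(-693811/159151) - 4847/1214 = -153*(-159151/693811) - 4847/1214 = 24350103/693811 - 4847/1214 = 26198123125/842286554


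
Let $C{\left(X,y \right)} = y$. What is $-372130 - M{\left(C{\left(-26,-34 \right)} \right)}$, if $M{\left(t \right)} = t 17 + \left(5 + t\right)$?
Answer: $-371523$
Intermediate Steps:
$M{\left(t \right)} = 5 + 18 t$ ($M{\left(t \right)} = 17 t + \left(5 + t\right) = 5 + 18 t$)
$-372130 - M{\left(C{\left(-26,-34 \right)} \right)} = -372130 - \left(5 + 18 \left(-34\right)\right) = -372130 - \left(5 - 612\right) = -372130 - -607 = -372130 + 607 = -371523$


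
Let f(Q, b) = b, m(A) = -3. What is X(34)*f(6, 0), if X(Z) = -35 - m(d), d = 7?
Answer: 0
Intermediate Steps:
X(Z) = -32 (X(Z) = -35 - 1*(-3) = -35 + 3 = -32)
X(34)*f(6, 0) = -32*0 = 0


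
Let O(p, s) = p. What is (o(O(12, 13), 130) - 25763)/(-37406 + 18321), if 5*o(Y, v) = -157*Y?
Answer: 130699/95425 ≈ 1.3697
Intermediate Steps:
o(Y, v) = -157*Y/5 (o(Y, v) = (-157*Y)/5 = -157*Y/5)
(o(O(12, 13), 130) - 25763)/(-37406 + 18321) = (-157/5*12 - 25763)/(-37406 + 18321) = (-1884/5 - 25763)/(-19085) = -130699/5*(-1/19085) = 130699/95425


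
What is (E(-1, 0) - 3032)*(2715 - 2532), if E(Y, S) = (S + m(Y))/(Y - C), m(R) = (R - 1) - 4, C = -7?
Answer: -555039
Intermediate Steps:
m(R) = -5 + R (m(R) = (-1 + R) - 4 = -5 + R)
E(Y, S) = (-5 + S + Y)/(7 + Y) (E(Y, S) = (S + (-5 + Y))/(Y - 1*(-7)) = (-5 + S + Y)/(Y + 7) = (-5 + S + Y)/(7 + Y))
(E(-1, 0) - 3032)*(2715 - 2532) = ((-5 + 0 - 1)/(7 - 1) - 3032)*(2715 - 2532) = (-6/6 - 3032)*183 = ((⅙)*(-6) - 3032)*183 = (-1 - 3032)*183 = -3033*183 = -555039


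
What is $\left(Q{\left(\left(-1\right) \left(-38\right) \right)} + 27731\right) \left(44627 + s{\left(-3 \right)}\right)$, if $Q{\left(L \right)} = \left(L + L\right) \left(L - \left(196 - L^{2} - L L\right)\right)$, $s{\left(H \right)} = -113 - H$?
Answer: $10470888087$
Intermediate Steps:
$Q{\left(L \right)} = 2 L \left(-196 + L + 2 L^{2}\right)$ ($Q{\left(L \right)} = 2 L \left(L + \left(\left(L^{2} + L^{2}\right) - 196\right)\right) = 2 L \left(L + \left(2 L^{2} - 196\right)\right) = 2 L \left(L + \left(-196 + 2 L^{2}\right)\right) = 2 L \left(-196 + L + 2 L^{2}\right)$)
$\left(Q{\left(\left(-1\right) \left(-38\right) \right)} + 27731\right) \left(44627 + s{\left(-3 \right)}\right) = \left(2 \left(\left(-1\right) \left(-38\right)\right) \left(-196 - -38 + 2 \left(\left(-1\right) \left(-38\right)\right)^{2}\right) + 27731\right) \left(44627 - 110\right) = \left(2 \cdot 38 \left(-196 + 38 + 2 \cdot 38^{2}\right) + 27731\right) \left(44627 + \left(-113 + 3\right)\right) = \left(2 \cdot 38 \left(-196 + 38 + 2 \cdot 1444\right) + 27731\right) \left(44627 - 110\right) = \left(2 \cdot 38 \left(-196 + 38 + 2888\right) + 27731\right) 44517 = \left(2 \cdot 38 \cdot 2730 + 27731\right) 44517 = \left(207480 + 27731\right) 44517 = 235211 \cdot 44517 = 10470888087$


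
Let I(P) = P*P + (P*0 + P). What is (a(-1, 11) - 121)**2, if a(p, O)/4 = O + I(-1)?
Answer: 5929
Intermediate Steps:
I(P) = P + P**2 (I(P) = P**2 + (0 + P) = P**2 + P = P + P**2)
a(p, O) = 4*O (a(p, O) = 4*(O - (1 - 1)) = 4*(O - 1*0) = 4*(O + 0) = 4*O)
(a(-1, 11) - 121)**2 = (4*11 - 121)**2 = (44 - 121)**2 = (-77)**2 = 5929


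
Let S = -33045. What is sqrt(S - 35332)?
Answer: I*sqrt(68377) ≈ 261.49*I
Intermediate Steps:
sqrt(S - 35332) = sqrt(-33045 - 35332) = sqrt(-68377) = I*sqrt(68377)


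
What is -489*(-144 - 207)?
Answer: 171639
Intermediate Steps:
-489*(-144 - 207) = -489*(-351) = 171639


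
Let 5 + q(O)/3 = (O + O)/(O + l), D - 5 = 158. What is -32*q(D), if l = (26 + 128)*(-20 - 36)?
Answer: 4092576/8461 ≈ 483.70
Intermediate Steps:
D = 163 (D = 5 + 158 = 163)
l = -8624 (l = 154*(-56) = -8624)
q(O) = -15 + 6*O/(-8624 + O) (q(O) = -15 + 3*((O + O)/(O - 8624)) = -15 + 3*((2*O)/(-8624 + O)) = -15 + 3*(2*O/(-8624 + O)) = -15 + 6*O/(-8624 + O))
-32*q(D) = -96*(43120 - 3*163)/(-8624 + 163) = -96*(43120 - 489)/(-8461) = -96*(-1)*42631/8461 = -32*(-127893/8461) = 4092576/8461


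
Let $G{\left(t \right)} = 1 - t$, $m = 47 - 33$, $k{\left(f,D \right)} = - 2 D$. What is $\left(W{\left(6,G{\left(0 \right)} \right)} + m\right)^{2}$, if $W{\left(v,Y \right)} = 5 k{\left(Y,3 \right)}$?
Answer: $256$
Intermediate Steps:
$m = 14$
$W{\left(v,Y \right)} = -30$ ($W{\left(v,Y \right)} = 5 \left(\left(-2\right) 3\right) = 5 \left(-6\right) = -30$)
$\left(W{\left(6,G{\left(0 \right)} \right)} + m\right)^{2} = \left(-30 + 14\right)^{2} = \left(-16\right)^{2} = 256$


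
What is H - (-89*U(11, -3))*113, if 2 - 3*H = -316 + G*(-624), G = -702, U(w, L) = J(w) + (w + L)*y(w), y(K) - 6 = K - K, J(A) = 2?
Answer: 356940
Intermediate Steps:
y(K) = 6 (y(K) = 6 + (K - K) = 6 + 0 = 6)
U(w, L) = 2 + 6*L + 6*w (U(w, L) = 2 + (w + L)*6 = 2 + (L + w)*6 = 2 + (6*L + 6*w) = 2 + 6*L + 6*w)
H = -145910 (H = ⅔ - (-316 - 702*(-624))/3 = ⅔ - (-316 + 438048)/3 = ⅔ - ⅓*437732 = ⅔ - 437732/3 = -145910)
H - (-89*U(11, -3))*113 = -145910 - (-89*(2 + 6*(-3) + 6*11))*113 = -145910 - (-89*(2 - 18 + 66))*113 = -145910 - (-89*50)*113 = -145910 - (-4450)*113 = -145910 - 1*(-502850) = -145910 + 502850 = 356940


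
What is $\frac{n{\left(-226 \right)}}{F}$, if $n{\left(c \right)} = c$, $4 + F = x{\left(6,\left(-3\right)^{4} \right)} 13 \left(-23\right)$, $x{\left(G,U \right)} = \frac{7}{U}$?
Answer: $\frac{18306}{2417} \approx 7.5739$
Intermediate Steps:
$F = - \frac{2417}{81}$ ($F = -4 + \frac{7}{\left(-3\right)^{4}} \cdot 13 \left(-23\right) = -4 + \frac{7}{81} \cdot 13 \left(-23\right) = -4 + \frac{91}{81} \left(-23\right) = -4 - \frac{2093}{81} = - \frac{2417}{81} \approx -29.84$)
$\frac{n{\left(-226 \right)}}{F} = - \frac{226}{- \frac{2417}{81}} = \left(-226\right) \left(- \frac{81}{2417}\right) = \frac{18306}{2417}$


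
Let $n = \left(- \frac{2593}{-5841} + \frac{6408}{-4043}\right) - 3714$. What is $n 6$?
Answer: $- \frac{175467322022}{7871721} \approx -22291.0$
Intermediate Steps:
$n = - \frac{87733661011}{23615163}$ ($n = \left(\left(-2593\right) \left(- \frac{1}{5841}\right) + 6408 \left(- \frac{1}{4043}\right)\right) - 3714 = \left(\frac{2593}{5841} - \frac{6408}{4043}\right) - 3714 = - \frac{26945629}{23615163} - 3714 = - \frac{87733661011}{23615163} \approx -3715.1$)
$n 6 = \left(- \frac{87733661011}{23615163}\right) 6 = - \frac{175467322022}{7871721}$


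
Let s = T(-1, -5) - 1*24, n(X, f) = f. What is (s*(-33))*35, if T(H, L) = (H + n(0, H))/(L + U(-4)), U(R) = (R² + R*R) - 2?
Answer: 139062/5 ≈ 27812.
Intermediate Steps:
U(R) = -2 + 2*R² (U(R) = (R² + R²) - 2 = 2*R² - 2 = -2 + 2*R²)
T(H, L) = 2*H/(30 + L) (T(H, L) = (H + H)/(L + (-2 + 2*(-4)²)) = (2*H)/(L + (-2 + 2*16)) = (2*H)/(L + (-2 + 32)) = (2*H)/(L + 30) = (2*H)/(30 + L) = 2*H/(30 + L))
s = -602/25 (s = 2*(-1)/(30 - 5) - 1*24 = 2*(-1)/25 - 24 = 2*(-1)*(1/25) - 24 = -2/25 - 24 = -602/25 ≈ -24.080)
(s*(-33))*35 = -602/25*(-33)*35 = (19866/25)*35 = 139062/5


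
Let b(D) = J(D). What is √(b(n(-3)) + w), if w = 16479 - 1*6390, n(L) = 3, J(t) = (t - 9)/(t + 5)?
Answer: √40353/2 ≈ 100.44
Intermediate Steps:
J(t) = (-9 + t)/(5 + t)
w = 10089 (w = 16479 - 6390 = 10089)
b(D) = (-9 + D)/(5 + D)
√(b(n(-3)) + w) = √((-9 + 3)/(5 + 3) + 10089) = √(-6/8 + 10089) = √((⅛)*(-6) + 10089) = √(-¾ + 10089) = √(40353/4) = √40353/2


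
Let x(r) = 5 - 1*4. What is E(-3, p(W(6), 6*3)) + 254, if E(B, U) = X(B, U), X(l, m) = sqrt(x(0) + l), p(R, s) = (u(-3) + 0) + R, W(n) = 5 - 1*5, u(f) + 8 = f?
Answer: 254 + I*sqrt(2) ≈ 254.0 + 1.4142*I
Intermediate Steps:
x(r) = 1 (x(r) = 5 - 4 = 1)
u(f) = -8 + f
W(n) = 0 (W(n) = 5 - 5 = 0)
p(R, s) = -11 + R (p(R, s) = ((-8 - 3) + 0) + R = (-11 + 0) + R = -11 + R)
X(l, m) = sqrt(1 + l)
E(B, U) = sqrt(1 + B)
E(-3, p(W(6), 6*3)) + 254 = sqrt(1 - 3) + 254 = sqrt(-2) + 254 = I*sqrt(2) + 254 = 254 + I*sqrt(2)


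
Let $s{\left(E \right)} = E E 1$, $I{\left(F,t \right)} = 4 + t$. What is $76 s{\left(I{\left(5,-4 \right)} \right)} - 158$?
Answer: $-158$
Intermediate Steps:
$s{\left(E \right)} = E^{2}$ ($s{\left(E \right)} = E^{2} \cdot 1 = E^{2}$)
$76 s{\left(I{\left(5,-4 \right)} \right)} - 158 = 76 \left(4 - 4\right)^{2} - 158 = 76 \cdot 0^{2} - 158 = 76 \cdot 0 - 158 = 0 - 158 = -158$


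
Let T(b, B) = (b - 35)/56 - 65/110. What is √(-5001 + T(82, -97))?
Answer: I*√474391302/308 ≈ 70.716*I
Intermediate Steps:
T(b, B) = -107/88 + b/56 (T(b, B) = (-35 + b)*(1/56) - 65*1/110 = (-5/8 + b/56) - 13/22 = -107/88 + b/56)
√(-5001 + T(82, -97)) = √(-5001 + (-107/88 + (1/56)*82)) = √(-5001 + (-107/88 + 41/28)) = √(-5001 + 153/616) = √(-3080463/616) = I*√474391302/308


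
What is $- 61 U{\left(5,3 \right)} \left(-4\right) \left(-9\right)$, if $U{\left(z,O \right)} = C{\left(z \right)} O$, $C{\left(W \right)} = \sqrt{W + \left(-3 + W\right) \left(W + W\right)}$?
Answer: $-32940$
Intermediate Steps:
$C{\left(W \right)} = \sqrt{W + 2 W \left(-3 + W\right)}$ ($C{\left(W \right)} = \sqrt{W + \left(-3 + W\right) 2 W} = \sqrt{W + 2 W \left(-3 + W\right)}$)
$U{\left(z,O \right)} = O \sqrt{z \left(-5 + 2 z\right)}$ ($U{\left(z,O \right)} = \sqrt{z \left(-5 + 2 z\right)} O = O \sqrt{z \left(-5 + 2 z\right)}$)
$- 61 U{\left(5,3 \right)} \left(-4\right) \left(-9\right) = - 61 \cdot 3 \sqrt{5 \left(-5 + 2 \cdot 5\right)} \left(-4\right) \left(-9\right) = - 61 \cdot 3 \sqrt{5 \left(-5 + 10\right)} \left(-4\right) \left(-9\right) = - 61 \cdot 3 \sqrt{5 \cdot 5} \left(-4\right) \left(-9\right) = - 61 \cdot 3 \sqrt{25} \left(-4\right) \left(-9\right) = - 61 \cdot 3 \cdot 5 \left(-4\right) \left(-9\right) = - 61 \cdot 15 \left(-4\right) \left(-9\right) = \left(-61\right) \left(-60\right) \left(-9\right) = 3660 \left(-9\right) = -32940$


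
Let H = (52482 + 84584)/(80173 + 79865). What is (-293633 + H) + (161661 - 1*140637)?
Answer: -21813831038/80019 ≈ -2.7261e+5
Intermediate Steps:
H = 68533/80019 (H = 137066/160038 = 137066*(1/160038) = 68533/80019 ≈ 0.85646)
(-293633 + H) + (161661 - 1*140637) = (-293633 + 68533/80019) + (161661 - 1*140637) = -23496150494/80019 + (161661 - 140637) = -23496150494/80019 + 21024 = -21813831038/80019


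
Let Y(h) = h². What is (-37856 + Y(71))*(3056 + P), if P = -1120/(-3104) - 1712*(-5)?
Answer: -36975515405/97 ≈ -3.8119e+8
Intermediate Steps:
P = 830355/97 (P = -1120*(-1/3104) + 8560 = 35/97 + 8560 = 830355/97 ≈ 8560.4)
(-37856 + Y(71))*(3056 + P) = (-37856 + 71²)*(3056 + 830355/97) = (-37856 + 5041)*(1126787/97) = -32815*1126787/97 = -36975515405/97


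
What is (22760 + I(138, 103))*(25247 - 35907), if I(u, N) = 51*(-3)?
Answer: -240990620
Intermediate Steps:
I(u, N) = -153
(22760 + I(138, 103))*(25247 - 35907) = (22760 - 153)*(25247 - 35907) = 22607*(-10660) = -240990620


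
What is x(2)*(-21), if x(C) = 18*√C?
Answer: -378*√2 ≈ -534.57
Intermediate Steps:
x(2)*(-21) = (18*√2)*(-21) = -378*√2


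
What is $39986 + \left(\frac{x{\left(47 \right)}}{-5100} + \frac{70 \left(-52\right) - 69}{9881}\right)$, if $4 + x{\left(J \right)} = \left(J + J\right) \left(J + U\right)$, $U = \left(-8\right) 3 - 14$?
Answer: $\frac{1007495630449}{25196550} \approx 39985.0$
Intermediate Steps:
$U = -38$ ($U = -24 - 14 = -38$)
$x{\left(J \right)} = -4 + 2 J \left(-38 + J\right)$ ($x{\left(J \right)} = -4 + \left(J + J\right) \left(J - 38\right) = -4 + 2 J \left(-38 + J\right)$)
$39986 + \left(\frac{x{\left(47 \right)}}{-5100} + \frac{70 \left(-52\right) - 69}{9881}\right) = 39986 + \left(\frac{-4 - 3572 + 2 \cdot 47^{2}}{-5100} + \frac{70 \left(-52\right) - 69}{9881}\right) = 39986 + \left(\left(-4 - 3572 + 2 \cdot 2209\right) \left(- \frac{1}{5100}\right) + \left(-3640 - 69\right) \frac{1}{9881}\right) = 39986 - \left(\frac{3709}{9881} - \left(-4 - 3572 + 4418\right) \left(- \frac{1}{5100}\right)\right) = 39986 + \left(842 \left(- \frac{1}{5100}\right) - \frac{3709}{9881}\right) = 39986 - \frac{13617851}{25196550} = \frac{1007495630449}{25196550}$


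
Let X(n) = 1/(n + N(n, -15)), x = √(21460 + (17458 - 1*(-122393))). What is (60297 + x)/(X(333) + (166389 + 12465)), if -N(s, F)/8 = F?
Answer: 27314541/81020863 + 453*√161311/81020863 ≈ 0.33938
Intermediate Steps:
N(s, F) = -8*F
x = √161311 (x = √(21460 + (17458 + 122393)) = √(21460 + 139851) = √161311 ≈ 401.64)
X(n) = 1/(120 + n) (X(n) = 1/(n - 8*(-15)) = 1/(n + 120) = 1/(120 + n))
(60297 + x)/(X(333) + (166389 + 12465)) = (60297 + √161311)/(1/(120 + 333) + (166389 + 12465)) = (60297 + √161311)/(1/453 + 178854) = (60297 + √161311)/(81020863/453) = (60297 + √161311)*(453/81020863) = 27314541/81020863 + 453*√161311/81020863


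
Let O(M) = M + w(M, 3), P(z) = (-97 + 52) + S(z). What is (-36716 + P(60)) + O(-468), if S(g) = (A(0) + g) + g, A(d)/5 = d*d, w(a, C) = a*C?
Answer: -38513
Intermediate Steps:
w(a, C) = C*a
A(d) = 5*d**2 (A(d) = 5*(d*d) = 5*d**2)
S(g) = 2*g (S(g) = (5*0**2 + g) + g = (5*0 + g) + g = (0 + g) + g = g + g = 2*g)
P(z) = -45 + 2*z (P(z) = (-97 + 52) + 2*z = -45 + 2*z)
O(M) = 4*M (O(M) = M + 3*M = 4*M)
(-36716 + P(60)) + O(-468) = (-36716 + (-45 + 2*60)) + 4*(-468) = (-36716 + (-45 + 120)) - 1872 = (-36716 + 75) - 1872 = -36641 - 1872 = -38513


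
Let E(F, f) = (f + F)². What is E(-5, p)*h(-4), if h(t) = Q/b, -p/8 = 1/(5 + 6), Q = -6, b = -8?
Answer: 11907/484 ≈ 24.601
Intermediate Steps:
p = -8/11 (p = -8/(5 + 6) = -8/11 ≈ -0.72727)
h(t) = ¾ (h(t) = -6/(-8) = -6*(-⅛) = ¾)
E(F, f) = (F + f)²
E(-5, p)*h(-4) = (-5 - 8/11)²*(¾) = (-63/11)²*(¾) = (3969/121)*(¾) = 11907/484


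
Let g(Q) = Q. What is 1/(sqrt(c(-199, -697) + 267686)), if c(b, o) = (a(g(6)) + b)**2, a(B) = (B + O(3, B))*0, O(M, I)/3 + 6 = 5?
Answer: sqrt(34143)/102429 ≈ 0.0018040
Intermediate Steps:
O(M, I) = -3 (O(M, I) = -18 + 3*5 = -18 + 15 = -3)
a(B) = 0 (a(B) = (B - 3)*0 = (-3 + B)*0 = 0)
c(b, o) = b**2 (c(b, o) = (0 + b)**2 = b**2)
1/(sqrt(c(-199, -697) + 267686)) = 1/(sqrt((-199)**2 + 267686)) = 1/(sqrt(39601 + 267686)) = 1/(sqrt(307287)) = 1/(3*sqrt(34143)) = sqrt(34143)/102429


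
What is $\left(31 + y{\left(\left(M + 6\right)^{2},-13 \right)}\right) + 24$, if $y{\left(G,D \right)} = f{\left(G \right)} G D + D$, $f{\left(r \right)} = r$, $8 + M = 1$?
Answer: $29$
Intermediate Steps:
$M = -7$ ($M = -8 + 1 = -7$)
$y{\left(G,D \right)} = D + D G^{2}$ ($y{\left(G,D \right)} = G G D + D = G^{2} D + D = D G^{2} + D = D + D G^{2}$)
$\left(31 + y{\left(\left(M + 6\right)^{2},-13 \right)}\right) + 24 = \left(31 - 13 \left(1 + \left(\left(-7 + 6\right)^{2}\right)^{2}\right)\right) + 24 = \left(31 - 13 \left(1 + \left(\left(-1\right)^{2}\right)^{2}\right)\right) + 24 = \left(31 - 13 \left(1 + 1^{2}\right)\right) + 24 = \left(31 - 13 \left(1 + 1\right)\right) + 24 = \left(31 - 26\right) + 24 = 5 + 24 = 29$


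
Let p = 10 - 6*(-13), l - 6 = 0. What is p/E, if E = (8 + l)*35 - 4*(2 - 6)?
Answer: 4/23 ≈ 0.17391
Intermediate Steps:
l = 6 (l = 6 + 0 = 6)
E = 506 (E = (8 + 6)*35 - 4*(2 - 6) = 14*35 - 4*(-4) = 490 + 16 = 506)
p = 88 (p = 10 + 78 = 88)
p/E = 88/506 = 88*(1/506) = 4/23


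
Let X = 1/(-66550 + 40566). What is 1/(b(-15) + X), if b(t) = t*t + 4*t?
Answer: 25984/4287359 ≈ 0.0060606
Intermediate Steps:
X = -1/25984 (X = 1/(-25984) = -1/25984 ≈ -3.8485e-5)
b(t) = t² + 4*t
1/(b(-15) + X) = 1/(-15*(4 - 15) - 1/25984) = 1/(-15*(-11) - 1/25984) = 1/(165 - 1/25984) = 1/(4287359/25984) = 25984/4287359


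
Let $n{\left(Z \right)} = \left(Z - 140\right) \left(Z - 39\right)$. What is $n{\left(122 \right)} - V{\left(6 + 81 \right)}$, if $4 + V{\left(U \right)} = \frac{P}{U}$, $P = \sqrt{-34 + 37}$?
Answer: $-1490 - \frac{\sqrt{3}}{87} \approx -1490.0$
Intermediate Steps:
$n{\left(Z \right)} = \left(-140 + Z\right) \left(-39 + Z\right)$
$P = \sqrt{3} \approx 1.732$
$V{\left(U \right)} = -4 + \frac{\sqrt{3}}{U}$
$n{\left(122 \right)} - V{\left(6 + 81 \right)} = \left(5460 + 122^{2} - 21838\right) - \left(-4 + \frac{\sqrt{3}}{6 + 81}\right) = \left(5460 + 14884 - 21838\right) - \left(-4 + \frac{\sqrt{3}}{87}\right) = -1494 - \left(-4 + \sqrt{3} \cdot \frac{1}{87}\right) = -1494 - \left(-4 + \frac{\sqrt{3}}{87}\right) = -1494 + \left(4 - \frac{\sqrt{3}}{87}\right) = -1490 - \frac{\sqrt{3}}{87}$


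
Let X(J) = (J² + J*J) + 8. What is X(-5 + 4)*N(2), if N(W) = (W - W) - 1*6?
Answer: -60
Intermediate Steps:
N(W) = -6 (N(W) = 0 - 6 = -6)
X(J) = 8 + 2*J² (X(J) = (J² + J²) + 8 = 2*J² + 8 = 8 + 2*J²)
X(-5 + 4)*N(2) = (8 + 2*(-5 + 4)²)*(-6) = (8 + 2*(-1)²)*(-6) = (8 + 2*1)*(-6) = (8 + 2)*(-6) = 10*(-6) = -60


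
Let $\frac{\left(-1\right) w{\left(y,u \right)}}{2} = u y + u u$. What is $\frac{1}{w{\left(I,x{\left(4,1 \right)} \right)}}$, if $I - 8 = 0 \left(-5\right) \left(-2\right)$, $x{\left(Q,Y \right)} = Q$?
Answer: $- \frac{1}{96} \approx -0.010417$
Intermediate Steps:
$I = 8$ ($I = 8 + 0 \left(-5\right) \left(-2\right) = 8 + 0 \left(-2\right) = 8 + 0 = 8$)
$w{\left(y,u \right)} = - 2 u^{2} - 2 u y$ ($w{\left(y,u \right)} = - 2 \left(u y + u u\right) = - 2 \left(u y + u^{2}\right) = - 2 \left(u^{2} + u y\right) = - 2 u^{2} - 2 u y$)
$\frac{1}{w{\left(I,x{\left(4,1 \right)} \right)}} = \frac{1}{\left(-2\right) 4 \left(4 + 8\right)} = \frac{1}{\left(-2\right) 4 \cdot 12} = \frac{1}{-96} = - \frac{1}{96}$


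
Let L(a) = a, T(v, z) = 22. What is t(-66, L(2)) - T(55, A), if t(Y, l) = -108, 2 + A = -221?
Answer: -130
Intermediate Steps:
A = -223 (A = -2 - 221 = -223)
t(-66, L(2)) - T(55, A) = -108 - 1*22 = -108 - 22 = -130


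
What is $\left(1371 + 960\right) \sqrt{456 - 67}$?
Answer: $2331 \sqrt{389} \approx 45975.0$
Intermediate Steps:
$\left(1371 + 960\right) \sqrt{456 - 67} = 2331 \sqrt{389}$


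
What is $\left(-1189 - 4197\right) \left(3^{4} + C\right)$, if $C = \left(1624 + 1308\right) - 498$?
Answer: $-13545790$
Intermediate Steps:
$C = 2434$ ($C = 2932 - 498 = 2434$)
$\left(-1189 - 4197\right) \left(3^{4} + C\right) = \left(-1189 - 4197\right) \left(3^{4} + 2434\right) = - 5386 \left(81 + 2434\right) = \left(-5386\right) 2515 = -13545790$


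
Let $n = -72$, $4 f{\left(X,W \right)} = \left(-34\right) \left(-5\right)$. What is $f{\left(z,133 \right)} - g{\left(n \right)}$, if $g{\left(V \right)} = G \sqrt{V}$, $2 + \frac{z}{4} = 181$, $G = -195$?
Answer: $\frac{85}{2} + 1170 i \sqrt{2} \approx 42.5 + 1654.6 i$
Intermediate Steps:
$z = 716$ ($z = -8 + 4 \cdot 181 = -8 + 724 = 716$)
$f{\left(X,W \right)} = \frac{85}{2}$ ($f{\left(X,W \right)} = \frac{\left(-34\right) \left(-5\right)}{4} = \frac{1}{4} \cdot 170 = \frac{85}{2}$)
$g{\left(V \right)} = - 195 \sqrt{V}$
$f{\left(z,133 \right)} - g{\left(n \right)} = \frac{85}{2} - - 195 \sqrt{-72} = \frac{85}{2} - - 195 \cdot 6 i \sqrt{2} = \frac{85}{2} - - 1170 i \sqrt{2} = \frac{85}{2} + 1170 i \sqrt{2}$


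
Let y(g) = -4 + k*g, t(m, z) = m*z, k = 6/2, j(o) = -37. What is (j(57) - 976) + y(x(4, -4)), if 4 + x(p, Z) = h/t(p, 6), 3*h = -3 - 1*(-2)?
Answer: -24697/24 ≈ -1029.0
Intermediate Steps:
k = 3 (k = 6*(½) = 3)
h = -⅓ (h = (-3 - 1*(-2))/3 = (-3 + 2)/3 = (⅓)*(-1) = -⅓ ≈ -0.33333)
x(p, Z) = -4 - 1/(18*p) (x(p, Z) = -4 - 1/(6*p)/3 = -4 - 1/(18*p))
y(g) = -4 + 3*g
(j(57) - 976) + y(x(4, -4)) = (-37 - 976) + (-4 + 3*(-4 - 1/18/4)) = -1013 + (-4 + 3*(-4 - 1/18*¼)) = -1013 + (-4 + 3*(-4 - 1/72)) = -1013 + (-4 + 3*(-289/72)) = -1013 + (-4 - 289/24) = -1013 - 385/24 = -24697/24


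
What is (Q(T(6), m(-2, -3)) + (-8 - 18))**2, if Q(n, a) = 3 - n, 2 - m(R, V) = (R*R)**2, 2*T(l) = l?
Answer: 676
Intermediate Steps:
T(l) = l/2
m(R, V) = 2 - R**4 (m(R, V) = 2 - (R*R)**2 = 2 - (R**2)**2 = 2 - R**4)
(Q(T(6), m(-2, -3)) + (-8 - 18))**2 = ((3 - 6/2) + (-8 - 18))**2 = ((3 - 1*3) - 26)**2 = ((3 - 3) - 26)**2 = (0 - 26)**2 = (-26)**2 = 676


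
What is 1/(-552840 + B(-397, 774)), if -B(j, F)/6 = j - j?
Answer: -1/552840 ≈ -1.8088e-6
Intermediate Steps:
B(j, F) = 0 (B(j, F) = -6*(j - j) = -6*0 = 0)
1/(-552840 + B(-397, 774)) = 1/(-552840 + 0) = 1/(-552840) = -1/552840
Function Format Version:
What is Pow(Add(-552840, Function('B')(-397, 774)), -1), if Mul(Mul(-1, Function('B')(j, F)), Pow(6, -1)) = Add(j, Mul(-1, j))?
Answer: Rational(-1, 552840) ≈ -1.8088e-6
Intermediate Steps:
Function('B')(j, F) = 0 (Function('B')(j, F) = Mul(-6, Add(j, Mul(-1, j))) = Mul(-6, 0) = 0)
Pow(Add(-552840, Function('B')(-397, 774)), -1) = Pow(Add(-552840, 0), -1) = Pow(-552840, -1) = Rational(-1, 552840)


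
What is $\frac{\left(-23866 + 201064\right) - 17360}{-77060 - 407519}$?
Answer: $- \frac{159838}{484579} \approx -0.32985$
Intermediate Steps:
$\frac{\left(-23866 + 201064\right) - 17360}{-77060 - 407519} = \frac{177198 - 17360}{-484579} = 159838 \left(- \frac{1}{484579}\right) = - \frac{159838}{484579}$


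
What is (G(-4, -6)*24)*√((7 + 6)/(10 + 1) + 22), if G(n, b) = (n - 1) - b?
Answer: 24*√2805/11 ≈ 115.55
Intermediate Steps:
G(n, b) = -1 + n - b (G(n, b) = (-1 + n) - b = -1 + n - b)
(G(-4, -6)*24)*√((7 + 6)/(10 + 1) + 22) = ((-1 - 4 - 1*(-6))*24)*√((7 + 6)/(10 + 1) + 22) = ((-1 - 4 + 6)*24)*√(13/11 + 22) = (1*24)*√(13*(1/11) + 22) = 24*√(13/11 + 22) = 24*√(255/11) = 24*(√2805/11) = 24*√2805/11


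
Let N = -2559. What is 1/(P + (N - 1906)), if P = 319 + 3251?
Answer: -1/895 ≈ -0.0011173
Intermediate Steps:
P = 3570
1/(P + (N - 1906)) = 1/(3570 + (-2559 - 1906)) = 1/(3570 - 4465) = 1/(-895) = -1/895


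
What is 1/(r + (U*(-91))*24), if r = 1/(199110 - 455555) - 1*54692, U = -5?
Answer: -256445/11225110541 ≈ -2.2846e-5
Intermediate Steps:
r = -14025489941/256445 (r = 1/(-256445) - 54692 = -1/256445 - 54692 = -14025489941/256445 ≈ -54692.)
1/(r + (U*(-91))*24) = 1/(-14025489941/256445 - 5*(-91)*24) = 1/(-14025489941/256445 + 455*24) = 1/(-14025489941/256445 + 10920) = 1/(-11225110541/256445) = -256445/11225110541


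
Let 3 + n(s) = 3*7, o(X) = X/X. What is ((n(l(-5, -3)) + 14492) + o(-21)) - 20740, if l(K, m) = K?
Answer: -6229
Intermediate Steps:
o(X) = 1
n(s) = 18 (n(s) = -3 + 3*7 = -3 + 21 = 18)
((n(l(-5, -3)) + 14492) + o(-21)) - 20740 = ((18 + 14492) + 1) - 20740 = (14510 + 1) - 20740 = 14511 - 20740 = -6229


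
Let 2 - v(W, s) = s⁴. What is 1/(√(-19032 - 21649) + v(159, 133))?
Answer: -312900719/97906859950757642 - I*√40681/97906859950757642 ≈ -3.1959e-9 - 2.0601e-15*I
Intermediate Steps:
v(W, s) = 2 - s⁴
1/(√(-19032 - 21649) + v(159, 133)) = 1/(√(-19032 - 21649) + (2 - 1*133⁴)) = 1/(√(-40681) + (2 - 1*312900721)) = 1/(I*√40681 + (2 - 312900721)) = 1/(I*√40681 - 312900719) = 1/(-312900719 + I*√40681)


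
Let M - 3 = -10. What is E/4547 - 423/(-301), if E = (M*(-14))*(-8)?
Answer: 1687397/1368647 ≈ 1.2329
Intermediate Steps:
M = -7 (M = 3 - 10 = -7)
E = -784 (E = -7*(-14)*(-8) = 98*(-8) = -784)
E/4547 - 423/(-301) = -784/4547 - 423/(-301) = -784*1/4547 - 423*(-1/301) = -784/4547 + 423/301 = 1687397/1368647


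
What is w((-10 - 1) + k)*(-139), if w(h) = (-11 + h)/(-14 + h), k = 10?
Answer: -556/5 ≈ -111.20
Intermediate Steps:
w(h) = (-11 + h)/(-14 + h)
w((-10 - 1) + k)*(-139) = ((-11 + ((-10 - 1) + 10))/(-14 + ((-10 - 1) + 10)))*(-139) = ((-11 + (-11 + 10))/(-14 + (-11 + 10)))*(-139) = ((-11 - 1)/(-14 - 1))*(-139) = (-12/(-15))*(-139) = -1/15*(-12)*(-139) = (⅘)*(-139) = -556/5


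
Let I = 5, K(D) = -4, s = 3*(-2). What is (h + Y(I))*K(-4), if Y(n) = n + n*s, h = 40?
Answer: -60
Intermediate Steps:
s = -6
Y(n) = -5*n (Y(n) = n + n*(-6) = n - 6*n = -5*n)
(h + Y(I))*K(-4) = (40 - 5*5)*(-4) = (40 - 25)*(-4) = 15*(-4) = -60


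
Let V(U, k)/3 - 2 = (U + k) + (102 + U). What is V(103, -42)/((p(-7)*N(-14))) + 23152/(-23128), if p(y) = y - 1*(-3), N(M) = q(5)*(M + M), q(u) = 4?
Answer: 36709/46256 ≈ 0.79360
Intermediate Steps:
N(M) = 8*M (N(M) = 4*(M + M) = 4*(2*M) = 8*M)
p(y) = 3 + y (p(y) = y + 3 = 3 + y)
V(U, k) = 312 + 3*k + 6*U (V(U, k) = 6 + 3*((U + k) + (102 + U)) = 6 + 3*(102 + k + 2*U) = 6 + (306 + 3*k + 6*U) = 312 + 3*k + 6*U)
V(103, -42)/((p(-7)*N(-14))) + 23152/(-23128) = (312 + 3*(-42) + 6*103)/(((3 - 7)*(8*(-14)))) + 23152/(-23128) = (312 - 126 + 618)/((-4*(-112))) + 23152*(-1/23128) = 804/448 - 2894/2891 = 804*(1/448) - 2894/2891 = 201/112 - 2894/2891 = 36709/46256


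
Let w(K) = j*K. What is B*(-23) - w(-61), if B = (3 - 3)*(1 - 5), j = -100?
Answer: -6100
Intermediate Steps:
w(K) = -100*K
B = 0 (B = 0*(-4) = 0)
B*(-23) - w(-61) = 0*(-23) - (-100)*(-61) = 0 - 1*6100 = 0 - 6100 = -6100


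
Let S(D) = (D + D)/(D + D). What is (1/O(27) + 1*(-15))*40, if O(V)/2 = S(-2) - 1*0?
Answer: -580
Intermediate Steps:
S(D) = 1 (S(D) = (2*D)/((2*D)) = (2*D)*(1/(2*D)) = 1)
O(V) = 2 (O(V) = 2*(1 - 1*0) = 2*(1 + 0) = 2*1 = 2)
(1/O(27) + 1*(-15))*40 = (1/2 + 1*(-15))*40 = (½ - 15)*40 = -29/2*40 = -580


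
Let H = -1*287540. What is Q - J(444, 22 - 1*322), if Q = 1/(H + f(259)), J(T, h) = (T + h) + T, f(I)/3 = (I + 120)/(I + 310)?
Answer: -96202164893/163609123 ≈ -588.00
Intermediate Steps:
f(I) = 3*(120 + I)/(310 + I) (f(I) = 3*((I + 120)/(I + 310)) = 3*((120 + I)/(310 + I)) = 3*(120 + I)/(310 + I))
H = -287540
J(T, h) = h + 2*T
Q = -569/163609123 (Q = 1/(-287540 + 3*(120 + 259)/(310 + 259)) = 1/(-287540 + 3*379/569) = 1/(-287540 + 3*(1/569)*379) = 1/(-287540 + 1137/569) = 1/(-163609123/569) = -569/163609123 ≈ -3.4778e-6)
Q - J(444, 22 - 1*322) = -569/163609123 - ((22 - 1*322) + 2*444) = -569/163609123 - ((22 - 322) + 888) = -569/163609123 - (-300 + 888) = -569/163609123 - 1*588 = -569/163609123 - 588 = -96202164893/163609123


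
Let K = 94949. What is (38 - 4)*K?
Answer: 3228266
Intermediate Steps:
(38 - 4)*K = (38 - 4)*94949 = 34*94949 = 3228266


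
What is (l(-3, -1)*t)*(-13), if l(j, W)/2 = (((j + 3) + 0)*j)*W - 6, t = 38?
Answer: 5928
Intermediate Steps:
l(j, W) = -12 + 2*W*j*(3 + j) (l(j, W) = 2*((((j + 3) + 0)*j)*W - 6) = 2*((((3 + j) + 0)*j)*W - 6) = 2*(((3 + j)*j)*W - 6) = 2*((j*(3 + j))*W - 6) = 2*(W*j*(3 + j) - 6) = 2*(-6 + W*j*(3 + j)) = -12 + 2*W*j*(3 + j))
(l(-3, -1)*t)*(-13) = ((-12 + 2*(-1)*(-3)² + 6*(-1)*(-3))*38)*(-13) = ((-12 + 2*(-1)*9 + 18)*38)*(-13) = ((-12 - 18 + 18)*38)*(-13) = -12*38*(-13) = -456*(-13) = 5928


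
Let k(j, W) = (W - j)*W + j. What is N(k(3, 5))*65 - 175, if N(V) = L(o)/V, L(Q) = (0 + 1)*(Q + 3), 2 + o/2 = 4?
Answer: -140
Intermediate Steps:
k(j, W) = j + W*(W - j) (k(j, W) = W*(W - j) + j = j + W*(W - j))
o = 4 (o = -4 + 2*4 = -4 + 8 = 4)
L(Q) = 3 + Q (L(Q) = 1*(3 + Q) = 3 + Q)
N(V) = 7/V (N(V) = (3 + 4)/V = 7/V)
N(k(3, 5))*65 - 175 = (7/(3 + 5**2 - 1*5*3))*65 - 175 = (7/(3 + 25 - 15))*65 - 175 = (7/13)*65 - 175 = 35 - 175 = -140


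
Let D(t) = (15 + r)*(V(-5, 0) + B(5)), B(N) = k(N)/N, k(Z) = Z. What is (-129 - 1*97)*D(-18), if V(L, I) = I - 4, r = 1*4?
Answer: 12882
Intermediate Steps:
B(N) = 1 (B(N) = N/N = 1)
r = 4
V(L, I) = -4 + I
D(t) = -57 (D(t) = (15 + 4)*((-4 + 0) + 1) = 19*(-4 + 1) = 19*(-3) = -57)
(-129 - 1*97)*D(-18) = (-129 - 1*97)*(-57) = (-129 - 97)*(-57) = -226*(-57) = 12882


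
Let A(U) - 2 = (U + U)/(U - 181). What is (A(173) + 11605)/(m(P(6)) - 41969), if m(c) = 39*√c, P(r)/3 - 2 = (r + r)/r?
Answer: -1941276095/7045514836 - 1803945*√3/3522757418 ≈ -0.27642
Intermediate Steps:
P(r) = 12 (P(r) = 6 + 3*((r + r)/r) = 6 + 3*((2*r)/r) = 6 + 3*2 = 6 + 6 = 12)
A(U) = 2 + 2*U/(-181 + U) (A(U) = 2 + (U + U)/(U - 181) = 2 + (2*U)/(-181 + U) = 2 + 2*U/(-181 + U))
(A(173) + 11605)/(m(P(6)) - 41969) = (2*(-181 + 2*173)/(-181 + 173) + 11605)/(39*√12 - 41969) = (2*(-181 + 346)/(-8) + 11605)/(39*(2*√3) - 41969) = (2*(-⅛)*165 + 11605)/(78*√3 - 41969) = (-165/4 + 11605)/(-41969 + 78*√3) = 46255/(4*(-41969 + 78*√3))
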